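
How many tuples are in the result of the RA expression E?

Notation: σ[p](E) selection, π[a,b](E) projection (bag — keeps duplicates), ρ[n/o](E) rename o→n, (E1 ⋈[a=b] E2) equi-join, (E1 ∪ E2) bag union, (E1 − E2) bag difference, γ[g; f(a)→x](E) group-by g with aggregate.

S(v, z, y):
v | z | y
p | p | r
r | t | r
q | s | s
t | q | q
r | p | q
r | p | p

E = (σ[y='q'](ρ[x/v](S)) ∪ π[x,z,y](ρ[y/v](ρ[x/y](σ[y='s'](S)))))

Stepwise |·|:
  S → 6
  ρ[x/v](S) → 6
  σ[y='q'](ρ[x/v](S)) → 2
  S → 6
  σ[y='s'](S) → 1
  ρ[x/y](σ[y='s'](S)) → 1
  ρ[y/v](ρ[x/y](σ[y='s'](S))) → 1
  π[x,z,y](ρ[y/v](ρ[x/y](σ[y='s'](S)))) → 1
  (σ[y='q'](ρ[x/v](S)) ∪ π[x,z,y](ρ[y/v](ρ[x/y](σ[y='s'](S))))) → 3

|E| = 3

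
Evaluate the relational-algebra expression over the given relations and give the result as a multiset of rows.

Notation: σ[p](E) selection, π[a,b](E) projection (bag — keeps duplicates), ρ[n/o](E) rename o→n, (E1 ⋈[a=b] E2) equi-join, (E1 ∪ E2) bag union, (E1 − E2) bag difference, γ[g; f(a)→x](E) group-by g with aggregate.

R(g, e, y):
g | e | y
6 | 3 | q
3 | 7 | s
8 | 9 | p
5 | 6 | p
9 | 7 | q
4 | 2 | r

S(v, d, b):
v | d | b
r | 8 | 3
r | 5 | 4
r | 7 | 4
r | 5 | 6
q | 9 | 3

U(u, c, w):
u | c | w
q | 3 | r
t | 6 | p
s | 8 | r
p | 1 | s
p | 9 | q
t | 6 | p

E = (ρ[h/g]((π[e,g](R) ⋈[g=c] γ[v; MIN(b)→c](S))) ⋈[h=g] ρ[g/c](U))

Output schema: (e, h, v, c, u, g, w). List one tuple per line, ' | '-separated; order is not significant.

Per-node cardinality:
  R → 6
  π[e,g](R) → 6
  S → 5
  γ[v; MIN(b)→c](S) → 2
  (π[e,g](R) ⋈[g=c] γ[v; MIN(b)→c](S)) → 2
  ρ[h/g]((π[e,g](R) ⋈[g=c] γ[v; MIN(b)→c](S))) → 2
  U → 6
  ρ[g/c](U) → 6
  (ρ[h/g]((π[e,g](R) ⋈[g=c] γ[v; MIN(b)→c](S))) ⋈[h=g] ρ[g/c](U)) → 2

== RESULT ==
e | h | v | c | u | g | w
7 | 3 | q | 3 | q | 3 | r
7 | 3 | r | 3 | q | 3 | r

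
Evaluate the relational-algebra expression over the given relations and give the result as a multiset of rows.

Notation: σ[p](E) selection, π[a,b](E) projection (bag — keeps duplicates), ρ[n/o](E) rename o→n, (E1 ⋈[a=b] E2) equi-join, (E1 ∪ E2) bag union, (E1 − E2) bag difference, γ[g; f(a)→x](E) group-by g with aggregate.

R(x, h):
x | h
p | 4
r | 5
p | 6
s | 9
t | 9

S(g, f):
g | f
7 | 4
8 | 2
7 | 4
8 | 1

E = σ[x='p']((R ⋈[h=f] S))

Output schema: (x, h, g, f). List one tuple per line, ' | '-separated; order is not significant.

Per-node cardinality:
  R → 5
  S → 4
  (R ⋈[h=f] S) → 2
  σ[x='p']((R ⋈[h=f] S)) → 2

== RESULT ==
x | h | g | f
p | 4 | 7 | 4
p | 4 | 7 | 4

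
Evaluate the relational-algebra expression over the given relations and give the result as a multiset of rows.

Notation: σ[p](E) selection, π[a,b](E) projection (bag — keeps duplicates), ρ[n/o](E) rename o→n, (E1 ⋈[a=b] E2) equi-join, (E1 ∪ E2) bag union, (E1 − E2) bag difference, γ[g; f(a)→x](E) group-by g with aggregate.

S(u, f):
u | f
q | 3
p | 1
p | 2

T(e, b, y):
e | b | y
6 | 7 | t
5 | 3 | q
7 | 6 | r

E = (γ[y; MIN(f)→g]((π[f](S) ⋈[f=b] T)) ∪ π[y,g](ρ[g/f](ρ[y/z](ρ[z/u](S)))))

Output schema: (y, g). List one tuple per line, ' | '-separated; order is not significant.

Row counts bottom-up:
  S → 3
  π[f](S) → 3
  T → 3
  (π[f](S) ⋈[f=b] T) → 1
  γ[y; MIN(f)→g]((π[f](S) ⋈[f=b] T)) → 1
  S → 3
  ρ[z/u](S) → 3
  ρ[y/z](ρ[z/u](S)) → 3
  ρ[g/f](ρ[y/z](ρ[z/u](S))) → 3
  π[y,g](ρ[g/f](ρ[y/z](ρ[z/u](S)))) → 3
  (γ[y; MIN(f)→g]((π[f](S) ⋈[f=b] T)) ∪ π[y,g](ρ[g/f](ρ[y/z](ρ[z/u](S))))) → 4

== RESULT ==
y | g
p | 1
p | 2
q | 3
q | 3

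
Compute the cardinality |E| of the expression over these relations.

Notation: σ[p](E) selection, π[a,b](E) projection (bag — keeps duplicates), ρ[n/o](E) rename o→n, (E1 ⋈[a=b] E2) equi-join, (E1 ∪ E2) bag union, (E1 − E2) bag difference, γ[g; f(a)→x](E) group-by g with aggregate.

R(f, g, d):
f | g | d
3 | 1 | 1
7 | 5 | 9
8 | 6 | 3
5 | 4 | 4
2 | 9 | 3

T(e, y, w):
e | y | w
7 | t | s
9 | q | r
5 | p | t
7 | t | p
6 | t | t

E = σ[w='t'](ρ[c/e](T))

Subexpression sizes:
  T → 5
  ρ[c/e](T) → 5
  σ[w='t'](ρ[c/e](T)) → 2

|E| = 2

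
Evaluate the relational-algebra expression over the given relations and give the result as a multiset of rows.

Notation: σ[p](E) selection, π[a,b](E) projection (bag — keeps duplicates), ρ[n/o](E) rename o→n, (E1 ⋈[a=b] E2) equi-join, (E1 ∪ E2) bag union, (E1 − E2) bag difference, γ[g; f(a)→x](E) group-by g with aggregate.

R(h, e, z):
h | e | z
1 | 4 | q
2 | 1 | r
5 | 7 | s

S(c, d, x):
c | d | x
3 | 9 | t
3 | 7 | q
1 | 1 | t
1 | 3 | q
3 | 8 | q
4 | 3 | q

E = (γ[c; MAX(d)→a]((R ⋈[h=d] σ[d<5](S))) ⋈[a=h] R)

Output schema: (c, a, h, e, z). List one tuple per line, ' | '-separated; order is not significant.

Subexpression sizes:
  R → 3
  S → 6
  σ[d<5](S) → 3
  (R ⋈[h=d] σ[d<5](S)) → 1
  γ[c; MAX(d)→a]((R ⋈[h=d] σ[d<5](S))) → 1
  R → 3
  (γ[c; MAX(d)→a]((R ⋈[h=d] σ[d<5](S))) ⋈[a=h] R) → 1

== RESULT ==
c | a | h | e | z
1 | 1 | 1 | 4 | q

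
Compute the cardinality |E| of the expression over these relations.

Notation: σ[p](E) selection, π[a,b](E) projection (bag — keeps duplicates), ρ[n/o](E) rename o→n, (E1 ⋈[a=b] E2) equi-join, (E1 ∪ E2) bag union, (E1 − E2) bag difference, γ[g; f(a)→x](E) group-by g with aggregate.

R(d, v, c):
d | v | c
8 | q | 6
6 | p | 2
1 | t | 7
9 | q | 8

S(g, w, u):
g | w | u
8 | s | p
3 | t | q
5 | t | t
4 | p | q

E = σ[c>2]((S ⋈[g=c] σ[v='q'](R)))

Stepwise |·|:
  S → 4
  R → 4
  σ[v='q'](R) → 2
  (S ⋈[g=c] σ[v='q'](R)) → 1
  σ[c>2]((S ⋈[g=c] σ[v='q'](R))) → 1

|E| = 1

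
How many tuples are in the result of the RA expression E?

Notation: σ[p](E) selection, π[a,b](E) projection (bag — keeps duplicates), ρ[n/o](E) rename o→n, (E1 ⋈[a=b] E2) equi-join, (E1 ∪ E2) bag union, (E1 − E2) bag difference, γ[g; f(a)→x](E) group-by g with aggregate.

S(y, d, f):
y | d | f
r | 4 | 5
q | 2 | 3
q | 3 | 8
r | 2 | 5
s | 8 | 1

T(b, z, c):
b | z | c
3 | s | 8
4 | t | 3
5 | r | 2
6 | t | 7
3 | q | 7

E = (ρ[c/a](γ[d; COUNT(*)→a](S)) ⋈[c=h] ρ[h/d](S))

Stepwise |·|:
  S → 5
  γ[d; COUNT(*)→a](S) → 4
  ρ[c/a](γ[d; COUNT(*)→a](S)) → 4
  S → 5
  ρ[h/d](S) → 5
  (ρ[c/a](γ[d; COUNT(*)→a](S)) ⋈[c=h] ρ[h/d](S)) → 2

|E| = 2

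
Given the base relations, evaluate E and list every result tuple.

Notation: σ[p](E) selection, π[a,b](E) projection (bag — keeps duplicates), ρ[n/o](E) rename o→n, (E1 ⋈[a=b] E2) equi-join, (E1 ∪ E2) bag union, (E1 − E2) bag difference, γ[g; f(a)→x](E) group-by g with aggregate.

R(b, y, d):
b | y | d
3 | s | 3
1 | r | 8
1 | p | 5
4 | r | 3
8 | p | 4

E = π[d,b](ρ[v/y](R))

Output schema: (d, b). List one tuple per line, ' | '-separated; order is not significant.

Subexpression sizes:
  R → 5
  ρ[v/y](R) → 5
  π[d,b](ρ[v/y](R)) → 5

== RESULT ==
d | b
3 | 3
3 | 4
4 | 8
5 | 1
8 | 1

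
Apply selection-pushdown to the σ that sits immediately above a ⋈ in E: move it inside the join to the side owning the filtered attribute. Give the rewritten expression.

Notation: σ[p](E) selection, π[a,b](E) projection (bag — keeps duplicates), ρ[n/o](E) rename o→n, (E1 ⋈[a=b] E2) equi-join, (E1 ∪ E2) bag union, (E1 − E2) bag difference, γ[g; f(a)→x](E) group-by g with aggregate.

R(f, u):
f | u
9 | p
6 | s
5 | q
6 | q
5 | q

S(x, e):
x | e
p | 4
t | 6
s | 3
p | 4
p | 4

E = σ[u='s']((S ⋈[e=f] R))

σ filters on u, owned by the right side.
E' = (S ⋈[e=f] σ[u='s'](R))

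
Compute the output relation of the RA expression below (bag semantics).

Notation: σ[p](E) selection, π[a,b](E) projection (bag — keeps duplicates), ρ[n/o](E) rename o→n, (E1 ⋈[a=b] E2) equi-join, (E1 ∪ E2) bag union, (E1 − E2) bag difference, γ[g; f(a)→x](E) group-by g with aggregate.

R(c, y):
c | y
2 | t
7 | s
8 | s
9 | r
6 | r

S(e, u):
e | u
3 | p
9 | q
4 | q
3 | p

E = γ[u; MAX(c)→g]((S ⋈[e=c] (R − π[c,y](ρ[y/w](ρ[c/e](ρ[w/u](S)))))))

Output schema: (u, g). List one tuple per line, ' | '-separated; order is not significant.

Per-node cardinality:
  S → 4
  R → 5
  S → 4
  ρ[w/u](S) → 4
  ρ[c/e](ρ[w/u](S)) → 4
  ρ[y/w](ρ[c/e](ρ[w/u](S))) → 4
  π[c,y](ρ[y/w](ρ[c/e](ρ[w/u](S)))) → 4
  (R − π[c,y](ρ[y/w](ρ[c/e](ρ[w/u](S))))) → 5
  (S ⋈[e=c] (R − π[c,y](ρ[y/w](ρ[c/e](ρ[w/u](S)))))) → 1
  γ[u; MAX(c)→g]((S ⋈[e=c] (R − π[c,y](ρ[y/w](ρ[c/e](ρ[w/u](S))))))) → 1

== RESULT ==
u | g
q | 9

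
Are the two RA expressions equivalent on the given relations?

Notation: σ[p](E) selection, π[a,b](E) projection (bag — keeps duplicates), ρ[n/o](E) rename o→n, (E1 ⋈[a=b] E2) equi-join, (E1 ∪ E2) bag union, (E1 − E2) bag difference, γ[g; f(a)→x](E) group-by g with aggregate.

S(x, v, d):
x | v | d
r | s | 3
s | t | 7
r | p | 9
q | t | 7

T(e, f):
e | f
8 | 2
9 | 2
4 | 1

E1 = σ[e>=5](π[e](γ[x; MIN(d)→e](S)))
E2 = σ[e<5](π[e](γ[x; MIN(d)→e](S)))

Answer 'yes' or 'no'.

E1 subexpression sizes:
  S → 4
  γ[x; MIN(d)→e](S) → 3
  π[e](γ[x; MIN(d)→e](S)) → 3
  σ[e>=5](π[e](γ[x; MIN(d)→e](S))) → 2
E2 subexpression sizes:
  S → 4
  γ[x; MIN(d)→e](S) → 3
  π[e](γ[x; MIN(d)→e](S)) → 3
  σ[e<5](π[e](γ[x; MIN(d)→e](S))) → 1

E1 result:
e
7
7
E2 result:
e
3
Witness: (7,) appears 2× in E1 but 0× in E2.

no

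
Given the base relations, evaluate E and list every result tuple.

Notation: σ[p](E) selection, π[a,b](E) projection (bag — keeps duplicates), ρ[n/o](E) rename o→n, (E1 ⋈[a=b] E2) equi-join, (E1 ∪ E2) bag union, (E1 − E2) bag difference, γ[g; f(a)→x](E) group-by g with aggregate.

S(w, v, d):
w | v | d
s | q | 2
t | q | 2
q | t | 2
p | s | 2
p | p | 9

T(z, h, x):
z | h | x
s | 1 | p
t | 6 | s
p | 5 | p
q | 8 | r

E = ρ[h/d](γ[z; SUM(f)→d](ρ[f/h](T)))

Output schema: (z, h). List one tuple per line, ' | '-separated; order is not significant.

Stepwise |·|:
  T → 4
  ρ[f/h](T) → 4
  γ[z; SUM(f)→d](ρ[f/h](T)) → 4
  ρ[h/d](γ[z; SUM(f)→d](ρ[f/h](T))) → 4

== RESULT ==
z | h
p | 5
q | 8
s | 1
t | 6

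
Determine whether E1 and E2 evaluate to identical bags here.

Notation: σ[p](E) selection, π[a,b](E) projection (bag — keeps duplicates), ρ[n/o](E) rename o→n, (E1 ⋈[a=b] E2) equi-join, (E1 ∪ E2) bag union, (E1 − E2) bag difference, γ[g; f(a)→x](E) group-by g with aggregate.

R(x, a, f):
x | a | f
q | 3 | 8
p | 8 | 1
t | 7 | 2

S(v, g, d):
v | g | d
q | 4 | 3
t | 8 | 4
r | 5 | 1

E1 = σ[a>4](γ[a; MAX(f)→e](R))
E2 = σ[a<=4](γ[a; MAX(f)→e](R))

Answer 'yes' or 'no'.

E1 stepwise |·|:
  R → 3
  γ[a; MAX(f)→e](R) → 3
  σ[a>4](γ[a; MAX(f)→e](R)) → 2
E2 stepwise |·|:
  R → 3
  γ[a; MAX(f)→e](R) → 3
  σ[a<=4](γ[a; MAX(f)→e](R)) → 1

E1 result:
a | e
7 | 2
8 | 1
E2 result:
a | e
3 | 8
Witness: (3, 8) appears 0× in E1 but 1× in E2.

no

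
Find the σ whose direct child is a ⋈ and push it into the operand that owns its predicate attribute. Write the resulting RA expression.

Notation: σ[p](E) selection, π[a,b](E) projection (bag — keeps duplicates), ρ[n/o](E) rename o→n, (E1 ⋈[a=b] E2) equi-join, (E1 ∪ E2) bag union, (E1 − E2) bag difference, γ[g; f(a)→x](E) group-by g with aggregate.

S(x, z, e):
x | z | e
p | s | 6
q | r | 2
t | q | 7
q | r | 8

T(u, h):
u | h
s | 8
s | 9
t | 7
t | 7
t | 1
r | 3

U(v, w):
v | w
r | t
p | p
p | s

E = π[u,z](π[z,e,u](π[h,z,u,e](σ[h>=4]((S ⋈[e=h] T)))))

σ filters on h, owned by the right side.
E' = π[u,z](π[z,e,u](π[h,z,u,e]((S ⋈[e=h] σ[h>=4](T)))))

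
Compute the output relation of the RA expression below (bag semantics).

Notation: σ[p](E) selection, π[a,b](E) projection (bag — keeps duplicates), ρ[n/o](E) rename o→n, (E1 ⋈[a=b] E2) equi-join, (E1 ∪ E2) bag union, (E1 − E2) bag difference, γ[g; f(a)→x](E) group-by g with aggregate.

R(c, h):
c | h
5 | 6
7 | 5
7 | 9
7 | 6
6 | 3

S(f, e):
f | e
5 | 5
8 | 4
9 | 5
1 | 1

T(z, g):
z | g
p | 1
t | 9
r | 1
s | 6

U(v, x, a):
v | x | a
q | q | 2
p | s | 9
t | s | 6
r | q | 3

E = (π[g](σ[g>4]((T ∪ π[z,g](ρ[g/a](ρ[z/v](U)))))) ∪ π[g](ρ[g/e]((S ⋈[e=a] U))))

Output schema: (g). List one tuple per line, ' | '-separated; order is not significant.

Row counts bottom-up:
  T → 4
  U → 4
  ρ[z/v](U) → 4
  ρ[g/a](ρ[z/v](U)) → 4
  π[z,g](ρ[g/a](ρ[z/v](U))) → 4
  (T ∪ π[z,g](ρ[g/a](ρ[z/v](U)))) → 8
  σ[g>4]((T ∪ π[z,g](ρ[g/a](ρ[z/v](U))))) → 4
  π[g](σ[g>4]((T ∪ π[z,g](ρ[g/a](ρ[z/v](U)))))) → 4
  S → 4
  U → 4
  (S ⋈[e=a] U) → 0
  ρ[g/e]((S ⋈[e=a] U)) → 0
  π[g](ρ[g/e]((S ⋈[e=a] U))) → 0
  (π[g](σ[g>4]((T ∪ π[z,g](ρ[g/a](ρ[z/v](U)))))) ∪ π[g](ρ[g/e]((S ⋈[e=a] U)))) → 4

== RESULT ==
g
6
6
9
9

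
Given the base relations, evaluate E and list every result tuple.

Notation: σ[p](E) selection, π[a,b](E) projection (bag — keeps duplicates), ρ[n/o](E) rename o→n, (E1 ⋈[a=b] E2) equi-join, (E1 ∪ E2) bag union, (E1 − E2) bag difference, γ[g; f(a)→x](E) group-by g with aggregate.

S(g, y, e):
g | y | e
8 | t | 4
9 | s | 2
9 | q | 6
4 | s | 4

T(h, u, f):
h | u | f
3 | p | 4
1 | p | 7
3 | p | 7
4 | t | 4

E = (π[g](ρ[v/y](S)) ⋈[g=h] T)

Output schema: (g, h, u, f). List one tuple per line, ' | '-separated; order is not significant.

Row counts bottom-up:
  S → 4
  ρ[v/y](S) → 4
  π[g](ρ[v/y](S)) → 4
  T → 4
  (π[g](ρ[v/y](S)) ⋈[g=h] T) → 1

== RESULT ==
g | h | u | f
4 | 4 | t | 4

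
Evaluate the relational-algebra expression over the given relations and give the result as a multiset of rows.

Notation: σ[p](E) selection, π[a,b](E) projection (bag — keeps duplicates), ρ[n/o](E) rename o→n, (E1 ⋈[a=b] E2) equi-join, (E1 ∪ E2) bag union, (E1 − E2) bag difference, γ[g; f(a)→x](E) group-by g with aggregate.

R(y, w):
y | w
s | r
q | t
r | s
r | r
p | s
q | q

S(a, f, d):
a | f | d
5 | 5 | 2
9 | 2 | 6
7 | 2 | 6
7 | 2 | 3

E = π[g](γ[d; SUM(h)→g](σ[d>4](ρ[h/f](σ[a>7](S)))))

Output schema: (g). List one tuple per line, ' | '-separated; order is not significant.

Subexpression sizes:
  S → 4
  σ[a>7](S) → 1
  ρ[h/f](σ[a>7](S)) → 1
  σ[d>4](ρ[h/f](σ[a>7](S))) → 1
  γ[d; SUM(h)→g](σ[d>4](ρ[h/f](σ[a>7](S)))) → 1
  π[g](γ[d; SUM(h)→g](σ[d>4](ρ[h/f](σ[a>7](S))))) → 1

== RESULT ==
g
2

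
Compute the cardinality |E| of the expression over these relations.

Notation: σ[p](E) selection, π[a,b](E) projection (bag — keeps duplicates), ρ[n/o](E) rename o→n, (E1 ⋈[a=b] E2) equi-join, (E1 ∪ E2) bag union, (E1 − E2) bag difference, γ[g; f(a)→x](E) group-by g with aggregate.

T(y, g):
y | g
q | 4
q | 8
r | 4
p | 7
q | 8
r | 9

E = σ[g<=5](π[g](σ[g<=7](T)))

Row counts bottom-up:
  T → 6
  σ[g<=7](T) → 3
  π[g](σ[g<=7](T)) → 3
  σ[g<=5](π[g](σ[g<=7](T))) → 2

|E| = 2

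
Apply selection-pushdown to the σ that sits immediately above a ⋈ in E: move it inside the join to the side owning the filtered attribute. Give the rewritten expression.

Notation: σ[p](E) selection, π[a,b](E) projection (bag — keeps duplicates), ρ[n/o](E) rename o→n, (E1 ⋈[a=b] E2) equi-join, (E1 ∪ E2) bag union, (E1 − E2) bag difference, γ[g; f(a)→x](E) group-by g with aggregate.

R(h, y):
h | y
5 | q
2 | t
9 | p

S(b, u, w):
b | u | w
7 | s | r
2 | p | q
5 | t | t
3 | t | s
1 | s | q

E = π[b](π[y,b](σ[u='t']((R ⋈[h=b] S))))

σ filters on u, owned by the right side.
E' = π[b](π[y,b]((R ⋈[h=b] σ[u='t'](S))))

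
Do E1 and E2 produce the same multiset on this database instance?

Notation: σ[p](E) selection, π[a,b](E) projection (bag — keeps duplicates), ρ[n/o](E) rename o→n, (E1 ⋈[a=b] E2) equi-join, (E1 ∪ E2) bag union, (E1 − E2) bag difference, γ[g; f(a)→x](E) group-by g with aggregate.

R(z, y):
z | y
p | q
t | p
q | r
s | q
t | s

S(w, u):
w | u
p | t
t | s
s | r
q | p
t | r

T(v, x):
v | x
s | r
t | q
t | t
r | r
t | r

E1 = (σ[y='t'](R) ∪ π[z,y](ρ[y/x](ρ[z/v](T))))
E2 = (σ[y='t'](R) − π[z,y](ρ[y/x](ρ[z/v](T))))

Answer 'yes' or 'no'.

E1 stepwise |·|:
  R → 5
  σ[y='t'](R) → 0
  T → 5
  ρ[z/v](T) → 5
  ρ[y/x](ρ[z/v](T)) → 5
  π[z,y](ρ[y/x](ρ[z/v](T))) → 5
  (σ[y='t'](R) ∪ π[z,y](ρ[y/x](ρ[z/v](T)))) → 5
E2 stepwise |·|:
  R → 5
  σ[y='t'](R) → 0
  T → 5
  ρ[z/v](T) → 5
  ρ[y/x](ρ[z/v](T)) → 5
  π[z,y](ρ[y/x](ρ[z/v](T))) → 5
  (σ[y='t'](R) − π[z,y](ρ[y/x](ρ[z/v](T)))) → 0

E1 result:
z | y
r | r
s | r
t | q
t | r
t | t
E2 result:
z | y
(0 rows)
Witness: ('t', 't') appears 1× in E1 but 0× in E2.

no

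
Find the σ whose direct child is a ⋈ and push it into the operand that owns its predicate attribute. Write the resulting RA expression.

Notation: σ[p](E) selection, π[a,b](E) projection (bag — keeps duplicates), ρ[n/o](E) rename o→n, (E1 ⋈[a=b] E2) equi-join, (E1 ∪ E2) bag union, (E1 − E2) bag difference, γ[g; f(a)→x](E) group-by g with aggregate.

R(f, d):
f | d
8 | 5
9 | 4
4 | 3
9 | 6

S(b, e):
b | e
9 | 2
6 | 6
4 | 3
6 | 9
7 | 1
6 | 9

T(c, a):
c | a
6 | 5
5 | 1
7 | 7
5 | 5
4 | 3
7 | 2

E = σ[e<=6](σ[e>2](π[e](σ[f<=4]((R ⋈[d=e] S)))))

σ filters on f, owned by the left side.
E' = σ[e<=6](σ[e>2](π[e]((σ[f<=4](R) ⋈[d=e] S))))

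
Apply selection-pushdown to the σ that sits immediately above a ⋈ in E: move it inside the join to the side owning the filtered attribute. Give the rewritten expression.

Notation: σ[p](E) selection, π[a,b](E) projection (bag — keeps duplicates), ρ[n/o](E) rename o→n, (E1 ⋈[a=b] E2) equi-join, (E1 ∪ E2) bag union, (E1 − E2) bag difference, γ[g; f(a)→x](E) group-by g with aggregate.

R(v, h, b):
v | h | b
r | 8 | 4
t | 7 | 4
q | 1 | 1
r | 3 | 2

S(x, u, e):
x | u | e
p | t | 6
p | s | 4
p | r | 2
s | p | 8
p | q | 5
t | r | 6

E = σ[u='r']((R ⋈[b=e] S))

σ filters on u, owned by the right side.
E' = (R ⋈[b=e] σ[u='r'](S))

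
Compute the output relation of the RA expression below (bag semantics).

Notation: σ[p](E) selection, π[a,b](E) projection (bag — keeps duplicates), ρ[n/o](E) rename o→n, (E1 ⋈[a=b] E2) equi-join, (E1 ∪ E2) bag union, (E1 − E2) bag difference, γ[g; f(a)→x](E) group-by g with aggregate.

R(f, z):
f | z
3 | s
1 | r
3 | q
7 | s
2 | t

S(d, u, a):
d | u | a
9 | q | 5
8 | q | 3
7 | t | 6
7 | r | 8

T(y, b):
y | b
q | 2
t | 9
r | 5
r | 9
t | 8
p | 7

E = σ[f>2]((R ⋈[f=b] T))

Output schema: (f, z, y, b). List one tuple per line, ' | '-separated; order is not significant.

Row counts bottom-up:
  R → 5
  T → 6
  (R ⋈[f=b] T) → 2
  σ[f>2]((R ⋈[f=b] T)) → 1

== RESULT ==
f | z | y | b
7 | s | p | 7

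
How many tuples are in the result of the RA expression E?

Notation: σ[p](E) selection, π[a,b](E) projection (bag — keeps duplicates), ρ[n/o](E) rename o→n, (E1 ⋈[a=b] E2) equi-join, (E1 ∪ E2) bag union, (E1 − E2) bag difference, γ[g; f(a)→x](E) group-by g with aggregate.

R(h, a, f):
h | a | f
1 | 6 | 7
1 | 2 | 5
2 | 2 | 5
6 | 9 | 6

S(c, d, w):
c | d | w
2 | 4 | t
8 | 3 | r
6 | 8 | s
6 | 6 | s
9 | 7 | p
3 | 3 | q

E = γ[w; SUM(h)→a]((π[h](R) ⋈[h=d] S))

Per-node cardinality:
  R → 4
  π[h](R) → 4
  S → 6
  (π[h](R) ⋈[h=d] S) → 1
  γ[w; SUM(h)→a]((π[h](R) ⋈[h=d] S)) → 1

|E| = 1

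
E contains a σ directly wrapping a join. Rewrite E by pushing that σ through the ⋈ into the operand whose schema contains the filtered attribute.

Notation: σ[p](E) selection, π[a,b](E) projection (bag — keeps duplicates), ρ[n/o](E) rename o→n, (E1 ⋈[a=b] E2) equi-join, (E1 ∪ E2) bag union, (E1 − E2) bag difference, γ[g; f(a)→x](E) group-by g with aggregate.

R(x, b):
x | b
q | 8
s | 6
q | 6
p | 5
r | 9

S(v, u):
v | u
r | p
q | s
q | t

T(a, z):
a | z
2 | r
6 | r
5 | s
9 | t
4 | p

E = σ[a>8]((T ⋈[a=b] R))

σ filters on a, owned by the left side.
E' = (σ[a>8](T) ⋈[a=b] R)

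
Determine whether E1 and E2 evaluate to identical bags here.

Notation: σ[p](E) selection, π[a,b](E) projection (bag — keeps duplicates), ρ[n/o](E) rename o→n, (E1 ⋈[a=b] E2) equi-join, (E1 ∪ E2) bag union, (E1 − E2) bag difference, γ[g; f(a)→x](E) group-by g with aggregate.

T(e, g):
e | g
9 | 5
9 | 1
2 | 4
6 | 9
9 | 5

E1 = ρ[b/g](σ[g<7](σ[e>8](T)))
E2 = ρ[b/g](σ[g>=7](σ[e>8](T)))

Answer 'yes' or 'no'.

E1 stepwise |·|:
  T → 5
  σ[e>8](T) → 3
  σ[g<7](σ[e>8](T)) → 3
  ρ[b/g](σ[g<7](σ[e>8](T))) → 3
E2 stepwise |·|:
  T → 5
  σ[e>8](T) → 3
  σ[g>=7](σ[e>8](T)) → 0
  ρ[b/g](σ[g>=7](σ[e>8](T))) → 0

E1 result:
e | b
9 | 1
9 | 5
9 | 5
E2 result:
e | b
(0 rows)
Witness: (9, 5) appears 2× in E1 but 0× in E2.

no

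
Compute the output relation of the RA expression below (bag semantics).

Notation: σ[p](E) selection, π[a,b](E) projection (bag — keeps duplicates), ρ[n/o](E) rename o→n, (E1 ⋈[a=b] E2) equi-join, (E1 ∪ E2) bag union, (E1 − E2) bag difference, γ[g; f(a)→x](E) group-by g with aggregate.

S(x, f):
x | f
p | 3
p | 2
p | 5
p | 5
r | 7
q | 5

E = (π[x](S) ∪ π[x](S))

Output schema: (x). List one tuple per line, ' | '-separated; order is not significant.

Stepwise |·|:
  S → 6
  π[x](S) → 6
  S → 6
  π[x](S) → 6
  (π[x](S) ∪ π[x](S)) → 12

== RESULT ==
x
p
p
p
p
p
p
p
p
q
q
r
r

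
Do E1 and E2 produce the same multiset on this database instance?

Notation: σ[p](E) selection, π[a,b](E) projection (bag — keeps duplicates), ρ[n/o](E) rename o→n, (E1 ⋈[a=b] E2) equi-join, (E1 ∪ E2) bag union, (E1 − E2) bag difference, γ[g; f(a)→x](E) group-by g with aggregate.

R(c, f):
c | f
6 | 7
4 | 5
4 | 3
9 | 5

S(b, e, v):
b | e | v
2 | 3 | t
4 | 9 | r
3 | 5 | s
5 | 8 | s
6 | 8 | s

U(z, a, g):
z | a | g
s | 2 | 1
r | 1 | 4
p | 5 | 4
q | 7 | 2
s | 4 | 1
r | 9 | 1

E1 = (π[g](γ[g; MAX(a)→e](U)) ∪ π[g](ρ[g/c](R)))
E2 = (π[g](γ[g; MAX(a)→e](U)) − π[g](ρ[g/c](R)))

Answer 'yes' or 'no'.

E1 stepwise |·|:
  U → 6
  γ[g; MAX(a)→e](U) → 3
  π[g](γ[g; MAX(a)→e](U)) → 3
  R → 4
  ρ[g/c](R) → 4
  π[g](ρ[g/c](R)) → 4
  (π[g](γ[g; MAX(a)→e](U)) ∪ π[g](ρ[g/c](R))) → 7
E2 stepwise |·|:
  U → 6
  γ[g; MAX(a)→e](U) → 3
  π[g](γ[g; MAX(a)→e](U)) → 3
  R → 4
  ρ[g/c](R) → 4
  π[g](ρ[g/c](R)) → 4
  (π[g](γ[g; MAX(a)→e](U)) − π[g](ρ[g/c](R))) → 2

E1 result:
g
1
2
4
4
4
6
9
E2 result:
g
1
2
Witness: (6,) appears 1× in E1 but 0× in E2.

no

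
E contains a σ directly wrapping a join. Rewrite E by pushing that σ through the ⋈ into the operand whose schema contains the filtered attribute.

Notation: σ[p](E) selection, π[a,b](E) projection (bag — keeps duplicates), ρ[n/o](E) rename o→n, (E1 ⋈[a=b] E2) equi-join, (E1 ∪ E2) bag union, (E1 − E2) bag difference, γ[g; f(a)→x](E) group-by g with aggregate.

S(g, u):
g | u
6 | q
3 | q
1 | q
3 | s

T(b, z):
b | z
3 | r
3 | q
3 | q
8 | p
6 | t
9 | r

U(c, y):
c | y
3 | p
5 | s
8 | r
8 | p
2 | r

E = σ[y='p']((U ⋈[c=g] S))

σ filters on y, owned by the left side.
E' = (σ[y='p'](U) ⋈[c=g] S)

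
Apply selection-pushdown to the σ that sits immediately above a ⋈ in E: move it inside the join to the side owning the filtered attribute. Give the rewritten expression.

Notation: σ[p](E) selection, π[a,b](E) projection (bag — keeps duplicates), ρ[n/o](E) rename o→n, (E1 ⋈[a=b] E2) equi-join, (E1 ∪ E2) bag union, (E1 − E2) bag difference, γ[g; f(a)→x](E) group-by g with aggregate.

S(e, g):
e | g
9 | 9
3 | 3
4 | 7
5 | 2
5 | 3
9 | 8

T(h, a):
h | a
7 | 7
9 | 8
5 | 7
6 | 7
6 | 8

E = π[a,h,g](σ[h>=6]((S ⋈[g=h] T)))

σ filters on h, owned by the right side.
E' = π[a,h,g]((S ⋈[g=h] σ[h>=6](T)))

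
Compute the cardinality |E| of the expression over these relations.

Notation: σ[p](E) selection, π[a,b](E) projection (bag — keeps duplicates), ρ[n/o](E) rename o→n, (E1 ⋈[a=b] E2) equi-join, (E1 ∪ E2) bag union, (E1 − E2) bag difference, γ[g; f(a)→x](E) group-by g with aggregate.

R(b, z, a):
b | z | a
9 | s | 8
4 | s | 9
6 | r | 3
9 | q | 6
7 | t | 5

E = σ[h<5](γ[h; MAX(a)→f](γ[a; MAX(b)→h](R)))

Subexpression sizes:
  R → 5
  γ[a; MAX(b)→h](R) → 5
  γ[h; MAX(a)→f](γ[a; MAX(b)→h](R)) → 4
  σ[h<5](γ[h; MAX(a)→f](γ[a; MAX(b)→h](R))) → 1

|E| = 1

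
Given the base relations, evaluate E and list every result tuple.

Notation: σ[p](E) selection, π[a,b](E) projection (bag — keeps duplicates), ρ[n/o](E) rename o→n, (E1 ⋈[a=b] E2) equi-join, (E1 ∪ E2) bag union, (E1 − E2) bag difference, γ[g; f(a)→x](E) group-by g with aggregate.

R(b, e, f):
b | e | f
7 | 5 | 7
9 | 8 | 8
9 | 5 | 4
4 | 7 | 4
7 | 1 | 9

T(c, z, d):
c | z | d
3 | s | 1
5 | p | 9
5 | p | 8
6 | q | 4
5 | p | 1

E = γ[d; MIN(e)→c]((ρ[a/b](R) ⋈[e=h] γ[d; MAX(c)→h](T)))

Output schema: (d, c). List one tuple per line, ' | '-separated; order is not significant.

Subexpression sizes:
  R → 5
  ρ[a/b](R) → 5
  T → 5
  γ[d; MAX(c)→h](T) → 4
  (ρ[a/b](R) ⋈[e=h] γ[d; MAX(c)→h](T)) → 6
  γ[d; MIN(e)→c]((ρ[a/b](R) ⋈[e=h] γ[d; MAX(c)→h](T))) → 3

== RESULT ==
d | c
1 | 5
8 | 5
9 | 5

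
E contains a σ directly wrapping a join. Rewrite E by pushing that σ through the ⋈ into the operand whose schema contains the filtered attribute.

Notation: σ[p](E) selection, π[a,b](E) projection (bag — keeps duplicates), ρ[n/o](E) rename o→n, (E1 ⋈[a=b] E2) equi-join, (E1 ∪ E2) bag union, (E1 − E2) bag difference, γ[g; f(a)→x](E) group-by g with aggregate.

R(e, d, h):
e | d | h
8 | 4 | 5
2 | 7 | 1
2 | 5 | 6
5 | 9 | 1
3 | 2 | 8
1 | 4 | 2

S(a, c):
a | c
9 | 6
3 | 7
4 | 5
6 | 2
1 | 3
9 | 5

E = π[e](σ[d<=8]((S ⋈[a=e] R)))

σ filters on d, owned by the right side.
E' = π[e]((S ⋈[a=e] σ[d<=8](R)))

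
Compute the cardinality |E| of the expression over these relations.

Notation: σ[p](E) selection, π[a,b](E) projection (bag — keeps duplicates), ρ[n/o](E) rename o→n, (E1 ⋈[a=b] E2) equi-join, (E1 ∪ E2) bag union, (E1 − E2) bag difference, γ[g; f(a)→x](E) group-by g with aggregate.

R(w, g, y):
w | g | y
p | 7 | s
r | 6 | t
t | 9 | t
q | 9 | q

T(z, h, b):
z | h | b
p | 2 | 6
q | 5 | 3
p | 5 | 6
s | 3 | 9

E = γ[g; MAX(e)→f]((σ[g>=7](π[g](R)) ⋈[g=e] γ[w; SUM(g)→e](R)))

Stepwise |·|:
  R → 4
  π[g](R) → 4
  σ[g>=7](π[g](R)) → 3
  R → 4
  γ[w; SUM(g)→e](R) → 4
  (σ[g>=7](π[g](R)) ⋈[g=e] γ[w; SUM(g)→e](R)) → 5
  γ[g; MAX(e)→f]((σ[g>=7](π[g](R)) ⋈[g=e] γ[w; SUM(g)→e](R))) → 2

|E| = 2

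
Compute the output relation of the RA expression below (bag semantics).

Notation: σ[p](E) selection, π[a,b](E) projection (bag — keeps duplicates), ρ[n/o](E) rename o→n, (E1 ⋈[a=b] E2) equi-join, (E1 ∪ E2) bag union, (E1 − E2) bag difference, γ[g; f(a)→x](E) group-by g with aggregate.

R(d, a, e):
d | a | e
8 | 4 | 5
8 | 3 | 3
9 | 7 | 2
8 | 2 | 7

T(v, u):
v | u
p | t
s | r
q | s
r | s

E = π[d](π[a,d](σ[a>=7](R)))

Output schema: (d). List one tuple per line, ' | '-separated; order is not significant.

Subexpression sizes:
  R → 4
  σ[a>=7](R) → 1
  π[a,d](σ[a>=7](R)) → 1
  π[d](π[a,d](σ[a>=7](R))) → 1

== RESULT ==
d
9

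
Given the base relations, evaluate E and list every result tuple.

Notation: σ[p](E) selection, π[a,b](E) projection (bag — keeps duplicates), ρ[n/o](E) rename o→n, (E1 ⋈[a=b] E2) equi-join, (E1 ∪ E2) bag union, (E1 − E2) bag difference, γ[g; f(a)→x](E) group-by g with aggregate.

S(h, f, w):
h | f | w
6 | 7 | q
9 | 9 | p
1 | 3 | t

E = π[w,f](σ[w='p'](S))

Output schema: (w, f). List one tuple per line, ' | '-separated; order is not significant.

Row counts bottom-up:
  S → 3
  σ[w='p'](S) → 1
  π[w,f](σ[w='p'](S)) → 1

== RESULT ==
w | f
p | 9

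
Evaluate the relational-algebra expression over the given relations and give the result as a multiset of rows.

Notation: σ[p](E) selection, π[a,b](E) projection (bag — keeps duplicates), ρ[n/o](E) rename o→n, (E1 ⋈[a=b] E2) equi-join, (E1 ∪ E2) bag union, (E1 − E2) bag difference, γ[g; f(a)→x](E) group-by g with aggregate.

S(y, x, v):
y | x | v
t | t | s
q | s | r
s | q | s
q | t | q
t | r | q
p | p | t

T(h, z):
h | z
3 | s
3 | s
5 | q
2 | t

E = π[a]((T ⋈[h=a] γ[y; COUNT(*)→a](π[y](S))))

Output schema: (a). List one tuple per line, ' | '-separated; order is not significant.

Stepwise |·|:
  T → 4
  S → 6
  π[y](S) → 6
  γ[y; COUNT(*)→a](π[y](S)) → 4
  (T ⋈[h=a] γ[y; COUNT(*)→a](π[y](S))) → 2
  π[a]((T ⋈[h=a] γ[y; COUNT(*)→a](π[y](S)))) → 2

== RESULT ==
a
2
2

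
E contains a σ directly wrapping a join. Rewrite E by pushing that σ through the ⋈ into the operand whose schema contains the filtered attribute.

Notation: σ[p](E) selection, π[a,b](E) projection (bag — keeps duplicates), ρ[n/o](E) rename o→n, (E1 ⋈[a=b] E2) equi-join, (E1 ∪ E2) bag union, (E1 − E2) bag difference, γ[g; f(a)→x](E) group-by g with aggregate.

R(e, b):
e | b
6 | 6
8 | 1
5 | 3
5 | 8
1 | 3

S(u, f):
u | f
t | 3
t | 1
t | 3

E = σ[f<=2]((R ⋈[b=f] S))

σ filters on f, owned by the right side.
E' = (R ⋈[b=f] σ[f<=2](S))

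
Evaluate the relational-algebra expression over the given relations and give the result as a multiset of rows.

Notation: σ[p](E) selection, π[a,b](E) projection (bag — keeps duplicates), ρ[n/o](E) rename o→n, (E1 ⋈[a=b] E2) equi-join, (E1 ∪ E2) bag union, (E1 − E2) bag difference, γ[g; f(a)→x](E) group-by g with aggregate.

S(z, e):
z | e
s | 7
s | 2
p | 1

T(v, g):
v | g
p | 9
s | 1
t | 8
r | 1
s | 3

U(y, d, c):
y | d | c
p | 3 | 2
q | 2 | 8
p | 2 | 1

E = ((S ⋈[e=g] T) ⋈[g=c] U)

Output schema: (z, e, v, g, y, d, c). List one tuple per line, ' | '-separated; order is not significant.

Stepwise |·|:
  S → 3
  T → 5
  (S ⋈[e=g] T) → 2
  U → 3
  ((S ⋈[e=g] T) ⋈[g=c] U) → 2

== RESULT ==
z | e | v | g | y | d | c
p | 1 | r | 1 | p | 2 | 1
p | 1 | s | 1 | p | 2 | 1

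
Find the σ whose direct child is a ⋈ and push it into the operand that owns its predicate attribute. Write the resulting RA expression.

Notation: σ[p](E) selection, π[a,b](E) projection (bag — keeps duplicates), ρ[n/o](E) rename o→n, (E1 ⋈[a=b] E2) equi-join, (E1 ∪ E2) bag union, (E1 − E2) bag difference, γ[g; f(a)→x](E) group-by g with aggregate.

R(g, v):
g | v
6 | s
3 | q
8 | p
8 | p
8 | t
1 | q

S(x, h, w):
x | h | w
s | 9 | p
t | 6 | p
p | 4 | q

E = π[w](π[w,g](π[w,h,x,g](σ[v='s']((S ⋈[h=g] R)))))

σ filters on v, owned by the right side.
E' = π[w](π[w,g](π[w,h,x,g]((S ⋈[h=g] σ[v='s'](R)))))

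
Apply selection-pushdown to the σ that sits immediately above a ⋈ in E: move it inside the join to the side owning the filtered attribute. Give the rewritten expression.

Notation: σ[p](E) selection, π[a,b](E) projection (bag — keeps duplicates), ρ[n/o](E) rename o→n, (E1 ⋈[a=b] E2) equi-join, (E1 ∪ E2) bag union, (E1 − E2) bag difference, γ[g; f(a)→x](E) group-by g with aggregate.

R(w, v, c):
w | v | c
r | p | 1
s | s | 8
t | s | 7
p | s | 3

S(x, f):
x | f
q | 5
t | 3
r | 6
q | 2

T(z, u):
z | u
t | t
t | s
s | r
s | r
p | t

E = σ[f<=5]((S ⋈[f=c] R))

σ filters on f, owned by the left side.
E' = (σ[f<=5](S) ⋈[f=c] R)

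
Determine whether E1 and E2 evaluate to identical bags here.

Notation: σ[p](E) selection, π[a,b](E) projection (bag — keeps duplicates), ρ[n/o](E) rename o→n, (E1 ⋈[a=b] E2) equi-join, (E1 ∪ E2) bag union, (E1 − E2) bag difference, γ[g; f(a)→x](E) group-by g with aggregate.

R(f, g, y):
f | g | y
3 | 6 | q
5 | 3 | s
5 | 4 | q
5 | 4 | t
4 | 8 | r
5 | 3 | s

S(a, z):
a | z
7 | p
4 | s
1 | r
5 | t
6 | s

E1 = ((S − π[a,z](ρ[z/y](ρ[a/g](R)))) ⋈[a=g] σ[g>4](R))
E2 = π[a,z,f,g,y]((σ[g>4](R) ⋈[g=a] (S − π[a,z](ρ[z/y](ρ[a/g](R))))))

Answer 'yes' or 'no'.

E1 per-node cardinality:
  S → 5
  R → 6
  ρ[a/g](R) → 6
  ρ[z/y](ρ[a/g](R)) → 6
  π[a,z](ρ[z/y](ρ[a/g](R))) → 6
  (S − π[a,z](ρ[z/y](ρ[a/g](R)))) → 5
  R → 6
  σ[g>4](R) → 2
  ((S − π[a,z](ρ[z/y](ρ[a/g](R)))) ⋈[a=g] σ[g>4](R)) → 1
E2 per-node cardinality:
  R → 6
  σ[g>4](R) → 2
  S → 5
  R → 6
  ρ[a/g](R) → 6
  ρ[z/y](ρ[a/g](R)) → 6
  π[a,z](ρ[z/y](ρ[a/g](R))) → 6
  (S − π[a,z](ρ[z/y](ρ[a/g](R)))) → 5
  (σ[g>4](R) ⋈[g=a] (S − π[a,z](ρ[z/y](ρ[a/g](R))))) → 1
  π[a,z,f,g,y]((σ[g>4](R) ⋈[g=a] (S − π[a,z](ρ[z/y](ρ[a/g](R)))))) → 1

E1 and E2 produce the same multiset:
a | z | f | g | y
6 | s | 3 | 6 | q

yes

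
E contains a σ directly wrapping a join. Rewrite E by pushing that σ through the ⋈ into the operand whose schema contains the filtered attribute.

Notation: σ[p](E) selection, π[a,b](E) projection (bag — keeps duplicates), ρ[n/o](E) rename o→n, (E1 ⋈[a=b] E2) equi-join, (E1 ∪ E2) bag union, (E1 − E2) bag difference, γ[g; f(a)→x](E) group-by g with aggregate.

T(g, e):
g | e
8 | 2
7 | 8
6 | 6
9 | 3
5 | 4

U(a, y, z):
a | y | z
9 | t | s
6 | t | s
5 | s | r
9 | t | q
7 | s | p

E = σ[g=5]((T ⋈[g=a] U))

σ filters on g, owned by the left side.
E' = (σ[g=5](T) ⋈[g=a] U)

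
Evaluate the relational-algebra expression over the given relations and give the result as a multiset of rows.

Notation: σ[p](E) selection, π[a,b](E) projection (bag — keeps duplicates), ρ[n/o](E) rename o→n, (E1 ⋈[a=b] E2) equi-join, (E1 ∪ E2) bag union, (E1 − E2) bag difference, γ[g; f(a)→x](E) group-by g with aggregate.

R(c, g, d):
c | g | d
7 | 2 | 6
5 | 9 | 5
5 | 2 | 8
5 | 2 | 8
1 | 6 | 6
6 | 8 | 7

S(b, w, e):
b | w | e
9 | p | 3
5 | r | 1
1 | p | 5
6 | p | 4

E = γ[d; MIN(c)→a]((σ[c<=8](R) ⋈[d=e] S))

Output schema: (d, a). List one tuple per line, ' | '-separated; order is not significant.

Subexpression sizes:
  R → 6
  σ[c<=8](R) → 6
  S → 4
  (σ[c<=8](R) ⋈[d=e] S) → 1
  γ[d; MIN(c)→a]((σ[c<=8](R) ⋈[d=e] S)) → 1

== RESULT ==
d | a
5 | 5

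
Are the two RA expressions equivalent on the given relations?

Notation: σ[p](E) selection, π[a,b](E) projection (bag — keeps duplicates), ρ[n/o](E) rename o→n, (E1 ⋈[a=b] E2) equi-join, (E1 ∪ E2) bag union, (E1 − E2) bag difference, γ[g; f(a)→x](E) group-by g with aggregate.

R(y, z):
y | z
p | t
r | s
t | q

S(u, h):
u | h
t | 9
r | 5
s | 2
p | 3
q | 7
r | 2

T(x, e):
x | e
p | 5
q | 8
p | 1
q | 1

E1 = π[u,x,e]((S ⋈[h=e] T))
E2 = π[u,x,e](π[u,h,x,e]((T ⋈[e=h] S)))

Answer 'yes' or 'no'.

E1 stepwise |·|:
  S → 6
  T → 4
  (S ⋈[h=e] T) → 1
  π[u,x,e]((S ⋈[h=e] T)) → 1
E2 stepwise |·|:
  T → 4
  S → 6
  (T ⋈[e=h] S) → 1
  π[u,h,x,e]((T ⋈[e=h] S)) → 1
  π[u,x,e](π[u,h,x,e]((T ⋈[e=h] S))) → 1

E1 and E2 produce the same multiset:
u | x | e
r | p | 5

yes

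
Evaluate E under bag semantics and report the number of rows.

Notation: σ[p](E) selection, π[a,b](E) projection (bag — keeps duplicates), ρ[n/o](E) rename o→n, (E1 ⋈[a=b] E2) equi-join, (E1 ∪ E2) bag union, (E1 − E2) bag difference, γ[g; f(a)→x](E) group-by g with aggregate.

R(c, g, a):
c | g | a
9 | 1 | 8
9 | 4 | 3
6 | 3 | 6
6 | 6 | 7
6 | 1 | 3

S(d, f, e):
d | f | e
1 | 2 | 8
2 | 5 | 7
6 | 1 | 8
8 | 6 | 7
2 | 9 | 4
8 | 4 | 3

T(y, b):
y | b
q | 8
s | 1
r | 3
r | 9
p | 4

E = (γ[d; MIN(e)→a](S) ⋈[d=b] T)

Row counts bottom-up:
  S → 6
  γ[d; MIN(e)→a](S) → 4
  T → 5
  (γ[d; MIN(e)→a](S) ⋈[d=b] T) → 2

|E| = 2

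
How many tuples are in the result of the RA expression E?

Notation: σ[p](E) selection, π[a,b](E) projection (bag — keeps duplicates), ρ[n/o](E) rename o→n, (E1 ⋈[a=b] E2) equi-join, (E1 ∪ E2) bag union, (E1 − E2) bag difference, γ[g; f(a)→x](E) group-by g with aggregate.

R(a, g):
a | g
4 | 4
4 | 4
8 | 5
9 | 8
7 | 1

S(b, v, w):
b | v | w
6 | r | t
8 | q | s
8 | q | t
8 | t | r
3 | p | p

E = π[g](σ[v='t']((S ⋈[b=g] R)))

Per-node cardinality:
  S → 5
  R → 5
  (S ⋈[b=g] R) → 3
  σ[v='t']((S ⋈[b=g] R)) → 1
  π[g](σ[v='t']((S ⋈[b=g] R))) → 1

|E| = 1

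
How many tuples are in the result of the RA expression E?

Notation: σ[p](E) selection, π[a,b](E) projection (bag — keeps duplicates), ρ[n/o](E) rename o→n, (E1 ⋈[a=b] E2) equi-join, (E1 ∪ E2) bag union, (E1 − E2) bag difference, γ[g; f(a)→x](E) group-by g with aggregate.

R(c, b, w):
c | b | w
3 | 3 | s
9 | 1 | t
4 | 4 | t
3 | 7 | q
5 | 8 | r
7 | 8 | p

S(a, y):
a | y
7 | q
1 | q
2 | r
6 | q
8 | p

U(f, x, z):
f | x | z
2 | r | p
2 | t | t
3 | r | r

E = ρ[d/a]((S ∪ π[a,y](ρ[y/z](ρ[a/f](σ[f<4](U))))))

Subexpression sizes:
  S → 5
  U → 3
  σ[f<4](U) → 3
  ρ[a/f](σ[f<4](U)) → 3
  ρ[y/z](ρ[a/f](σ[f<4](U))) → 3
  π[a,y](ρ[y/z](ρ[a/f](σ[f<4](U)))) → 3
  (S ∪ π[a,y](ρ[y/z](ρ[a/f](σ[f<4](U))))) → 8
  ρ[d/a]((S ∪ π[a,y](ρ[y/z](ρ[a/f](σ[f<4](U)))))) → 8

|E| = 8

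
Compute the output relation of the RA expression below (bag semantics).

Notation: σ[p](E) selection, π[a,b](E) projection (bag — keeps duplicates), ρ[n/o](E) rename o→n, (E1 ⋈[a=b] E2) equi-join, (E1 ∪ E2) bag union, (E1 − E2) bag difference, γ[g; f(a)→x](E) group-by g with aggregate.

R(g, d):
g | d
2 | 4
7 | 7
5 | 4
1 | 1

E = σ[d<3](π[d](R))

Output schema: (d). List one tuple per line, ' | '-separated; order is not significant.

Per-node cardinality:
  R → 4
  π[d](R) → 4
  σ[d<3](π[d](R)) → 1

== RESULT ==
d
1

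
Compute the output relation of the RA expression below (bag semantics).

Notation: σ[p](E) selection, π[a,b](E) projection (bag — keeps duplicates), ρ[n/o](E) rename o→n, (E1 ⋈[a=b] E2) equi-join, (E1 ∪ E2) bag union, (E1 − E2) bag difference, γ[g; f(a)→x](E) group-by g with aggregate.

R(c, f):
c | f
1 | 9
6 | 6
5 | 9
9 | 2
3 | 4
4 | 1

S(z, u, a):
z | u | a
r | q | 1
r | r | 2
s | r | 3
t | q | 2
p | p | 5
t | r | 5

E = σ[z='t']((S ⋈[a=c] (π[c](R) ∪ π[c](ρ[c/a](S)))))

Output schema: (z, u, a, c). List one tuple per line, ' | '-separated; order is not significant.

Subexpression sizes:
  S → 6
  R → 6
  π[c](R) → 6
  S → 6
  ρ[c/a](S) → 6
  π[c](ρ[c/a](S)) → 6
  (π[c](R) ∪ π[c](ρ[c/a](S))) → 12
  (S ⋈[a=c] (π[c](R) ∪ π[c](ρ[c/a](S)))) → 14
  σ[z='t']((S ⋈[a=c] (π[c](R) ∪ π[c](ρ[c/a](S))))) → 5

== RESULT ==
z | u | a | c
t | q | 2 | 2
t | q | 2 | 2
t | r | 5 | 5
t | r | 5 | 5
t | r | 5 | 5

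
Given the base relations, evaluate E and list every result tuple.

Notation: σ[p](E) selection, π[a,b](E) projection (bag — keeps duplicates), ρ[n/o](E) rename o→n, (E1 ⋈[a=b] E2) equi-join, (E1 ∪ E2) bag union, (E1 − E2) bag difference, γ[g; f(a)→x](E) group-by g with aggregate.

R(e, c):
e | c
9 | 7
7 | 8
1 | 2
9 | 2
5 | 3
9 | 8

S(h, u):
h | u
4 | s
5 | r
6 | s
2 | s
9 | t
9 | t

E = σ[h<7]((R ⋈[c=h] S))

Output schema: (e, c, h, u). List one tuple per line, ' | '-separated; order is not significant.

Subexpression sizes:
  R → 6
  S → 6
  (R ⋈[c=h] S) → 2
  σ[h<7]((R ⋈[c=h] S)) → 2

== RESULT ==
e | c | h | u
1 | 2 | 2 | s
9 | 2 | 2 | s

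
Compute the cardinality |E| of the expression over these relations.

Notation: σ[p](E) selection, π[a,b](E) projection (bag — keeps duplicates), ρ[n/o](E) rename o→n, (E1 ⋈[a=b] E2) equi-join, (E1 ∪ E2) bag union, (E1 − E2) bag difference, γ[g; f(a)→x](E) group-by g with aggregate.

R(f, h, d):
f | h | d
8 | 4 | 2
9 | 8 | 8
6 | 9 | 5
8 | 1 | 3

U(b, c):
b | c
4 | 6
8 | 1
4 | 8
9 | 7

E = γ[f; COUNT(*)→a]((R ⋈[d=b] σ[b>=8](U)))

Subexpression sizes:
  R → 4
  U → 4
  σ[b>=8](U) → 2
  (R ⋈[d=b] σ[b>=8](U)) → 1
  γ[f; COUNT(*)→a]((R ⋈[d=b] σ[b>=8](U))) → 1

|E| = 1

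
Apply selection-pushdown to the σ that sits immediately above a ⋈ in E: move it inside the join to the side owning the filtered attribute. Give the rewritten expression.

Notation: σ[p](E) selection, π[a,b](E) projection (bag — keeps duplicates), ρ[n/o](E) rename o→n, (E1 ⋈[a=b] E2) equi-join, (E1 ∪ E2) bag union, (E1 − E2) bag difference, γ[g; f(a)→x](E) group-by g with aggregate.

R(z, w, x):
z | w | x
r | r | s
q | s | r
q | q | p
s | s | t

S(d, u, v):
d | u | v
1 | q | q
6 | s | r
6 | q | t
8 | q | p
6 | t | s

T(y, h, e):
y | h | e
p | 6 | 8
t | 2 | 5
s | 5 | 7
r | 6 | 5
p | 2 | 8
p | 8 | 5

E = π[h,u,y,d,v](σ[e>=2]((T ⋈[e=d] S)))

σ filters on e, owned by the left side.
E' = π[h,u,y,d,v]((σ[e>=2](T) ⋈[e=d] S))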